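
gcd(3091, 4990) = 1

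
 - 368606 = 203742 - 572348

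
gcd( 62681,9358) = 1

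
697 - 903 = -206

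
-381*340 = - 129540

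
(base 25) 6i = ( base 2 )10101000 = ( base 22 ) 7e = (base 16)a8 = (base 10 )168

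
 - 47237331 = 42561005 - 89798336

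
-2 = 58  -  60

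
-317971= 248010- 565981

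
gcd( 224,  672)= 224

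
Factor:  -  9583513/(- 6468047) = 53^1*73^1*1871^(-1 ) * 2477^1 * 3457^ (  -  1)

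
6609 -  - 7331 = 13940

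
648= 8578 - 7930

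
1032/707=1032/707 = 1.46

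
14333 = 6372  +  7961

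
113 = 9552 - 9439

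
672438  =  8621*78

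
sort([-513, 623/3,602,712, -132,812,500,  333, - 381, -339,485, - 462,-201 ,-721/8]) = [-513, - 462,-381,-339 ,-201,-132, - 721/8,623/3,333,485,500 , 602, 712,812]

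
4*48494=193976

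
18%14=4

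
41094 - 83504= - 42410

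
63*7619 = 479997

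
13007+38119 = 51126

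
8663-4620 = 4043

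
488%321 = 167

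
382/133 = 2 + 116/133 = 2.87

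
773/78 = 9 + 71/78 = 9.91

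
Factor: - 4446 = -2^1  *  3^2*13^1*19^1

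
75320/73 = 75320/73 = 1031.78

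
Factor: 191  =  191^1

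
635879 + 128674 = 764553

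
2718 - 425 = 2293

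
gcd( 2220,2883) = 3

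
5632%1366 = 168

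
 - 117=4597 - 4714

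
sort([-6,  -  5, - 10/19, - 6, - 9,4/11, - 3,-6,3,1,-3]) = [ - 9,-6 ,-6, - 6, - 5,  -  3, - 3,  -  10/19 , 4/11,  1,3]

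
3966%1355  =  1256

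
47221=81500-34279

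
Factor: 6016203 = 3^2*401^1*1667^1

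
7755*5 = 38775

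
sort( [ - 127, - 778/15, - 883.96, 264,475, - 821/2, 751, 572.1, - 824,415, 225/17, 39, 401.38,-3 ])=[ - 883.96, - 824 , - 821/2, - 127 ,  -  778/15,-3, 225/17, 39, 264,401.38,  415, 475, 572.1,751 ] 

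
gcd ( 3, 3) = 3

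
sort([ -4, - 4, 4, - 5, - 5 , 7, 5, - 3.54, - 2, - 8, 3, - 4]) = [ -8, - 5, - 5,-4 ,-4, - 4, - 3.54,- 2,3 , 4, 5, 7] 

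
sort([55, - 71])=[ - 71, 55] 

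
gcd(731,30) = 1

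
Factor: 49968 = 2^4*3^2*347^1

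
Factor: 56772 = 2^2 * 3^2*19^1*83^1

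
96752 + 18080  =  114832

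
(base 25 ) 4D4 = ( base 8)5415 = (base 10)2829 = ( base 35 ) 2AT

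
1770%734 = 302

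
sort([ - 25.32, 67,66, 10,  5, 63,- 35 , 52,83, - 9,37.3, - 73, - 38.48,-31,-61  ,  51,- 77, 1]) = [- 77, - 73, - 61, - 38.48,  -  35,-31, - 25.32, - 9, 1,5,10, 37.3,51,52, 63 , 66,  67, 83] 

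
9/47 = 9/47 = 0.19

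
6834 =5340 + 1494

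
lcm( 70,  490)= 490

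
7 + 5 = 12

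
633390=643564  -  10174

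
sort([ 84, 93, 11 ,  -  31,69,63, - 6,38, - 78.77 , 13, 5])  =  [ - 78.77,-31,  -  6,5, 11,13,38, 63, 69,84,93]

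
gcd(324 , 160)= 4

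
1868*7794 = 14559192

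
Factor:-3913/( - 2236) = 2^( - 2)*7^1 = 7/4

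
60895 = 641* 95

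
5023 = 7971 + -2948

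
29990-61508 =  - 31518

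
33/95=33/95 =0.35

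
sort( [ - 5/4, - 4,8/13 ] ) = [ -4, -5/4,8/13]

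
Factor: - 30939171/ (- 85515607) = 3^1*47^(  -  1 )*1819481^( - 1 )*10313057^1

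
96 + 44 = 140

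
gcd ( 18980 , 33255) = 5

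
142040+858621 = 1000661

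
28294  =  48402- 20108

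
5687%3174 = 2513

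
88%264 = 88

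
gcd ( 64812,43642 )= 2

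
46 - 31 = 15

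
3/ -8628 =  - 1/2876 = - 0.00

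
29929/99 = 29929/99 = 302.31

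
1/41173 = 1/41173 = 0.00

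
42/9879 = 14/3293 =0.00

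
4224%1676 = 872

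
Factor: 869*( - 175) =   -  5^2*7^1*11^1 * 79^1 = - 152075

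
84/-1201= - 1 + 1117/1201 =- 0.07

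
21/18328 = 21/18328 = 0.00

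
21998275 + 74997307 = 96995582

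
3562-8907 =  - 5345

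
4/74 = 2/37 = 0.05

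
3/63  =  1/21 = 0.05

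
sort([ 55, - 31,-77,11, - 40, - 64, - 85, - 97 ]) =[- 97, - 85 , - 77, - 64, - 40, - 31 , 11,  55 ]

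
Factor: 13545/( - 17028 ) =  - 2^( - 2)*5^1*  7^1*11^( - 1) = - 35/44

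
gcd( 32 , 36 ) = 4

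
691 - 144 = 547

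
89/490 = 89/490= 0.18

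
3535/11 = 321 + 4/11= 321.36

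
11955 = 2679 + 9276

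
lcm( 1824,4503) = 144096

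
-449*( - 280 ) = 125720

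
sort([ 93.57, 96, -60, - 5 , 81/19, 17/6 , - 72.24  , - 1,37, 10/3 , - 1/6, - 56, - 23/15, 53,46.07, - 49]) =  [ - 72.24 , - 60 , - 56 , - 49,- 5 , -23/15,-1, - 1/6, 17/6 , 10/3,81/19,37,  46.07,53, 93.57 , 96] 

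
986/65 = 15 + 11/65= 15.17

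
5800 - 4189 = 1611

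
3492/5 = 698+2/5 = 698.40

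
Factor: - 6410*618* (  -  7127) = 2^2 * 3^1*5^1 * 103^1*641^1 * 7127^1=28232755260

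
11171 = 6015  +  5156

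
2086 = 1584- - 502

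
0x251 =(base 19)1c4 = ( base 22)14L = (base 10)593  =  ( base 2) 1001010001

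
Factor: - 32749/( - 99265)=5^(  -  1 )*19853^ ( - 1)*32749^1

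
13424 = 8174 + 5250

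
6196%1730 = 1006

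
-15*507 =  - 7605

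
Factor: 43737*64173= 3^2*61^1*239^1*21391^1 = 2806734501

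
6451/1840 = 3 + 931/1840 = 3.51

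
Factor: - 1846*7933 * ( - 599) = 2^1*13^1*71^1* 599^1 * 7933^1 = 8771946482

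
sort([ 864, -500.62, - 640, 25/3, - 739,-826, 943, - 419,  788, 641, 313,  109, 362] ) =[  -  826 , - 739 , - 640, - 500.62, - 419,25/3, 109 , 313, 362 , 641, 788 , 864,943 ] 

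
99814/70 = 1425 + 32/35=1425.91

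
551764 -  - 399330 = 951094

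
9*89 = 801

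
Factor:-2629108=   -  2^2*83^1 * 7919^1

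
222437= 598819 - 376382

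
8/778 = 4/389 = 0.01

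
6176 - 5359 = 817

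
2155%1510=645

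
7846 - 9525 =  - 1679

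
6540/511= 12 + 408/511 =12.80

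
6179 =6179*1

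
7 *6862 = 48034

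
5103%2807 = 2296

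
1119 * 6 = 6714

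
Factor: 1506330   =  2^1*3^3*5^1*7^1*797^1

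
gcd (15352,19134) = 2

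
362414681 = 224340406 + 138074275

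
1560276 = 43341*36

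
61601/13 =4738 + 7/13 = 4738.54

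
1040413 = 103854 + 936559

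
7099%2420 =2259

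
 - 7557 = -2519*3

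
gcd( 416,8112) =208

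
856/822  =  428/411 = 1.04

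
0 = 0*209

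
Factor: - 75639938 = - 2^1 * 11^1*31^1*110909^1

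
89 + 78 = 167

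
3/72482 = 3/72482 = 0.00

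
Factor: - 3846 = - 2^1*3^1*641^1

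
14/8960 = 1/640 = 0.00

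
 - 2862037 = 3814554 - 6676591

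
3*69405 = 208215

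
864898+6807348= 7672246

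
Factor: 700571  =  700571^1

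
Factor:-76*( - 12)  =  2^4 * 3^1*19^1 =912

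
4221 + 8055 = 12276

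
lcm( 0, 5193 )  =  0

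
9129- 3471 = 5658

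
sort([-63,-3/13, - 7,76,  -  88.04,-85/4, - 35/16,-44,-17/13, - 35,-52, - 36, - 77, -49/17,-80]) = [ - 88.04 ,-80,-77, - 63, - 52,-44, -36,-35, - 85/4, - 7,-49/17,-35/16 ,-17/13,  -  3/13,  76] 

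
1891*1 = 1891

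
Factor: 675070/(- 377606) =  - 935/523 = -5^1*11^1*  17^1*523^( - 1 ) 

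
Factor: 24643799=337^1*73127^1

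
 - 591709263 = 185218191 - 776927454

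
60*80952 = 4857120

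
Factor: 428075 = 5^2*17123^1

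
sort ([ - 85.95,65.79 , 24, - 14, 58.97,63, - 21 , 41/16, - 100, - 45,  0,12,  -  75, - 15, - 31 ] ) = [ - 100, - 85.95, - 75,-45,-31,-21,-15, -14,0,41/16,12,24, 58.97, 63,  65.79]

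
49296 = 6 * 8216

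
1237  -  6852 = -5615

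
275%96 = 83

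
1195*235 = 280825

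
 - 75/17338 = - 1  +  17263/17338 =- 0.00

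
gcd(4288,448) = 64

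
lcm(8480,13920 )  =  737760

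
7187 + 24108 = 31295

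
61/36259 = 61/36259 = 0.00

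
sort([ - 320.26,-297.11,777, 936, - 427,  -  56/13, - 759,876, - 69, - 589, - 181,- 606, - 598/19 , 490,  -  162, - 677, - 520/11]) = [ - 759 , - 677, -606, - 589, - 427, - 320.26, - 297.11, - 181, - 162, - 69, - 520/11, - 598/19, - 56/13,490,777,876,936]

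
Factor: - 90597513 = -3^1* 149^1*202679^1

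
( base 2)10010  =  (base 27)I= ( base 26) i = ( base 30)I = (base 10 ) 18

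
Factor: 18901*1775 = 5^2*41^1*71^1 *461^1 =33549275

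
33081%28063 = 5018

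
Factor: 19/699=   3^(  -  1 )*19^1 *233^( - 1)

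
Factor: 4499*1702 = 2^1 * 11^1*23^1*37^1*409^1 = 7657298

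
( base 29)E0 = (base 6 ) 1514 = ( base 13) 253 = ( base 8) 626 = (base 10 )406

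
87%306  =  87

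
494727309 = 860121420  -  365394111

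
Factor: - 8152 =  - 2^3*1019^1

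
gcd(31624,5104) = 8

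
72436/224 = 2587/8 =323.38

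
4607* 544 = 2506208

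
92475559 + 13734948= 106210507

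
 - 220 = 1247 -1467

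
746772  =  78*9574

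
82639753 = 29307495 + 53332258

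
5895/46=128 +7/46 = 128.15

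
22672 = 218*104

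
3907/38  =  3907/38=   102.82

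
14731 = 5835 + 8896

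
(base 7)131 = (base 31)29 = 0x47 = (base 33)25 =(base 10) 71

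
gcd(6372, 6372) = 6372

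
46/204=23/102 = 0.23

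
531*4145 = 2200995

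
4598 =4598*1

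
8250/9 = 2750/3 = 916.67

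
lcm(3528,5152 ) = 324576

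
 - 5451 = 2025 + - 7476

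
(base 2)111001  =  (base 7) 111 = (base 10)57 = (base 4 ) 321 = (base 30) 1r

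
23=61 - 38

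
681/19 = 681/19 = 35.84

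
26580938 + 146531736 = 173112674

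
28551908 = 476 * 59983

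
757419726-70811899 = 686607827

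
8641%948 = 109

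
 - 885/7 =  - 885/7 = -126.43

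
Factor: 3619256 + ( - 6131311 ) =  - 5^1*7^1 * 13^1 * 5521^1= -2512055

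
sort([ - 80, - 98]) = [ - 98, - 80] 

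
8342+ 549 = 8891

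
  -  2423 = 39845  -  42268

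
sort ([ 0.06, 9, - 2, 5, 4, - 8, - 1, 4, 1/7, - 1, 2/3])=[ - 8, - 2,  -  1,-1,0.06,1/7,2/3,4 , 4, 5, 9]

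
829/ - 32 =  - 829/32 = - 25.91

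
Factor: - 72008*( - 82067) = 2^3*9001^1*82067^1 = 5909480536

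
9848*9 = 88632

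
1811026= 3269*554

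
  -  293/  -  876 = 293/876 = 0.33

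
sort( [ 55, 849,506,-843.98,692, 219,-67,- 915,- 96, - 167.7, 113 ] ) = [-915, - 843.98 , - 167.7,-96, - 67,55,113, 219, 506,  692, 849]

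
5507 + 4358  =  9865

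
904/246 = 452/123 = 3.67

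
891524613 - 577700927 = 313823686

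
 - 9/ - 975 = 3/325  =  0.01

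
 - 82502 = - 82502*1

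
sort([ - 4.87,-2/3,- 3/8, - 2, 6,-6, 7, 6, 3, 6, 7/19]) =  [-6,-4.87, - 2,  -  2/3, - 3/8,7/19,3,6, 6,6, 7]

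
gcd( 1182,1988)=2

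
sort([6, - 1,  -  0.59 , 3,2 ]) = [ - 1 ,-0.59,2, 3, 6]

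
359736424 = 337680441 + 22055983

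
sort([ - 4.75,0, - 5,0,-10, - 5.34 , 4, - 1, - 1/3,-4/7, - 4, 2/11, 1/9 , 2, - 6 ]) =[ - 10,-6,- 5.34, - 5, - 4.75,-4, - 1,  -  4/7,-1/3, 0 , 0, 1/9, 2/11 , 2,4]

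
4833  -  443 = 4390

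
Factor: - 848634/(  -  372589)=2^1 * 3^1*7^(-1)* 17^(-1 )*31^( - 1) *101^(-1)*141439^1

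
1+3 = 4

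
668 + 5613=6281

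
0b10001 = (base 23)h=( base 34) h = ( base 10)17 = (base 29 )h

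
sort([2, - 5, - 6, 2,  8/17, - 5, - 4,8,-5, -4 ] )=[ - 6, - 5, - 5, - 5, - 4,-4,8/17,2, 2,8 ] 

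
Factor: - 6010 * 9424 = - 2^5*5^1*19^1*31^1 * 601^1 = -56638240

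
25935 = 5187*5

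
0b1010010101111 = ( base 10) 5295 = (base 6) 40303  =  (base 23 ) A05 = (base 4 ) 1102233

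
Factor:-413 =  - 7^1*59^1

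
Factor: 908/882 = 2^1 * 3^( - 2 )*7^(  -  2)*227^1 = 454/441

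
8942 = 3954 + 4988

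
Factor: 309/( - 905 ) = -3^1*5^(-1 )*103^1*181^( - 1)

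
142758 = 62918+79840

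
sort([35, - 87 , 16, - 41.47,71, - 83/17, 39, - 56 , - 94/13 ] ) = [  -  87, - 56, - 41.47, - 94/13,- 83/17,16,35, 39,  71 ]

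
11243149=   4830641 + 6412508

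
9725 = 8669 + 1056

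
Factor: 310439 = 310439^1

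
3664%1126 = 286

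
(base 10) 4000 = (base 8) 7640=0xFA0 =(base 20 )A00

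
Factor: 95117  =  11^1*8647^1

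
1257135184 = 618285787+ 638849397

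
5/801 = 5/801= 0.01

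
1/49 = 1/49 = 0.02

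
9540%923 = 310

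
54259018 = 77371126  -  23112108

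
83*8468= 702844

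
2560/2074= 1 + 243/1037= 1.23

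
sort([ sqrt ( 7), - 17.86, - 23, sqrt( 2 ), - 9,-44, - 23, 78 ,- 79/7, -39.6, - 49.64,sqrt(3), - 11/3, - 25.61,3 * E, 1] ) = [ - 49.64, - 44,  -  39.6, - 25.61, - 23, - 23, - 17.86, - 79/7 ,-9, - 11/3,1, sqrt(2), sqrt(3), sqrt( 7 ), 3*E , 78] 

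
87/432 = 29/144= 0.20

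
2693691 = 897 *3003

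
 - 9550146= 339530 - 9889676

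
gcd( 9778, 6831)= 1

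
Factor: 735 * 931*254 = 173808390= 2^1*3^1 * 5^1 * 7^4 * 19^1*  127^1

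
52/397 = 52/397 = 0.13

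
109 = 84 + 25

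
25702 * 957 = 24596814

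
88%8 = 0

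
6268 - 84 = 6184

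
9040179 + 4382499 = 13422678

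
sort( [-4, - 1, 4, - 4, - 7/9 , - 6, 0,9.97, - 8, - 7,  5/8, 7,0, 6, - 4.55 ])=[ - 8, - 7, - 6, - 4.55,  -  4,- 4,-1, - 7/9, 0, 0,  5/8, 4,  6,7,9.97 ]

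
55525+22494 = 78019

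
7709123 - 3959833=3749290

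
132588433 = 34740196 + 97848237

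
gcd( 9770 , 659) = 1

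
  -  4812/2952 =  - 401/246 =-1.63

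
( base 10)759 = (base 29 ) Q5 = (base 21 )1f3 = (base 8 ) 1367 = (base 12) 533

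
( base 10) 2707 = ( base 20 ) 6F7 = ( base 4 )222103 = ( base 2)101010010011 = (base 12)1697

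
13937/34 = 409 + 31/34 = 409.91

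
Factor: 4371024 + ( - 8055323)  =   - 3684299^1 = - 3684299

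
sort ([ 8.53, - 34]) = [ - 34, 8.53 ] 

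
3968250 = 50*79365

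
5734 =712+5022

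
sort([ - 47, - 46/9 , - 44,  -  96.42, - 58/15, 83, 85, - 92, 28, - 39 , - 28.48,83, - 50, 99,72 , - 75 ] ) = [-96.42, - 92 ,-75, - 50, - 47, - 44, -39,-28.48, - 46/9 , - 58/15, 28,72, 83 , 83,85,  99]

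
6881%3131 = 619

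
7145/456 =15 + 305/456 = 15.67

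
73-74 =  - 1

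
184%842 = 184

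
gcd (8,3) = 1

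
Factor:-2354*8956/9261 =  - 2^3*3^( - 3)*7^ ( - 3) * 11^1*107^1*2239^1=-  21082424/9261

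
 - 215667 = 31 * ( - 6957 )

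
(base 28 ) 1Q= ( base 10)54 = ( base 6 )130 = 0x36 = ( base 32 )1M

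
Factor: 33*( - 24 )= - 792 = - 2^3*3^2*11^1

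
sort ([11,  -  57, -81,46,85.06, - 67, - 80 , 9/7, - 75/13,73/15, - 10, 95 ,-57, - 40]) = [-81,  -  80,- 67,-57, - 57,- 40, - 10,  -  75/13, 9/7, 73/15,  11,46,85.06,95]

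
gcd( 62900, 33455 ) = 5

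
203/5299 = 29/757 = 0.04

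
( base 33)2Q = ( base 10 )92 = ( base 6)232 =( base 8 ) 134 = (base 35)2m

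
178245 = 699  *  255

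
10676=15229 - 4553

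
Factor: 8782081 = 7^1*11^1*17^1*6709^1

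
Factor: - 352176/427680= - 2^( - 1)*3^( - 4 )*5^( -1) * 23^1*29^1 = -  667/810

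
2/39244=1/19622 = 0.00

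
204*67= 13668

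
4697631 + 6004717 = 10702348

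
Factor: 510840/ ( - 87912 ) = -215/37 =- 5^1*37^( - 1 )*43^1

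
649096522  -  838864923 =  -189768401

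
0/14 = 0 =0.00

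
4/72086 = 2/36043 = 0.00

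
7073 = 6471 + 602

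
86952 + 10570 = 97522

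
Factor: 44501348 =2^2*613^1*18149^1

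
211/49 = 211/49=4.31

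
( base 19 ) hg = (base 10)339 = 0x153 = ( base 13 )201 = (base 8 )523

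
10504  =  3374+7130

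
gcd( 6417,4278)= 2139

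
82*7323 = 600486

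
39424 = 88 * 448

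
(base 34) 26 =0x4a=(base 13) 59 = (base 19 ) 3H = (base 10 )74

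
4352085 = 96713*45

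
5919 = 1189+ 4730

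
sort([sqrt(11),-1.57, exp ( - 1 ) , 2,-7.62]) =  [ - 7.62,-1.57, exp(-1),  2,sqrt(11)] 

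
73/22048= 73/22048  =  0.00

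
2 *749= 1498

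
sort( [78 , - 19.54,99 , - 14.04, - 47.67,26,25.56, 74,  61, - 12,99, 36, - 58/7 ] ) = [ - 47.67, - 19.54, - 14.04, - 12, - 58/7,25.56, 26, 36,61 , 74, 78, 99,99]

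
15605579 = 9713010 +5892569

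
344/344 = 1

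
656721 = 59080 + 597641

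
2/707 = 2/707 = 0.00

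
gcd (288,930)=6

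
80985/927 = 26995/309 = 87.36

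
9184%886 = 324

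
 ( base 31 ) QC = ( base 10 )818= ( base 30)R8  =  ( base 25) 17i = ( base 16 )332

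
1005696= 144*6984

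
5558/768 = 7 + 91/384 =7.24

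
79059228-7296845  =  71762383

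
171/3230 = 9/170=0.05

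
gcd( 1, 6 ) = 1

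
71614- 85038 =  - 13424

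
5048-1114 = 3934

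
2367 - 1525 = 842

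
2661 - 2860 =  - 199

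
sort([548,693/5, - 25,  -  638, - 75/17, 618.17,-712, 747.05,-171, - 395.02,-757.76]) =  [  -  757.76,  -  712,-638,-395.02,-171, - 25, - 75/17, 693/5, 548, 618.17,747.05]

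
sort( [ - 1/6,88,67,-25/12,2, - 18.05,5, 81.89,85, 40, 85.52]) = [- 18.05,-25/12, - 1/6, 2,5, 40,  67,81.89,85 , 85.52,88]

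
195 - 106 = 89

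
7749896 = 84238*92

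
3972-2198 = 1774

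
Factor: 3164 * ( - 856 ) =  -2708384 = - 2^5*7^1*107^1*113^1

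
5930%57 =2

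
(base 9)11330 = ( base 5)220220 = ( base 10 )7560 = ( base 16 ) 1d88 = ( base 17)192c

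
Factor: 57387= 3^1*11^1*37^1 * 47^1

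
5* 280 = 1400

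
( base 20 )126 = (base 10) 446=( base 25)hl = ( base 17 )194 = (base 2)110111110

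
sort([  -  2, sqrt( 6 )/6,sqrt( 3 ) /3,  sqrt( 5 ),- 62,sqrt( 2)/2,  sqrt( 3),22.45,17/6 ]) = [ - 62, - 2,sqrt( 6)/6, sqrt(3 )/3,  sqrt( 2) /2, sqrt(3), sqrt(5),17/6, 22.45 ]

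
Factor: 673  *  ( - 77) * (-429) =22231209 = 3^1*7^1*11^2 * 13^1*673^1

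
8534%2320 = 1574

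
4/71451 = 4/71451 = 0.00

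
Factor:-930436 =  - 2^2 * 13^1*29^1 * 617^1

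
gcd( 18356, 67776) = 1412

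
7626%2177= 1095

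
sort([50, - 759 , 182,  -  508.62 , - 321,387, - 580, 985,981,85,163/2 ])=[  -  759, - 580, - 508.62, - 321, 50, 163/2, 85, 182, 387 , 981, 985 ]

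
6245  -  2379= 3866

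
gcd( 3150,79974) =18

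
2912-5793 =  - 2881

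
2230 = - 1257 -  - 3487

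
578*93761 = 54193858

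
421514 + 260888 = 682402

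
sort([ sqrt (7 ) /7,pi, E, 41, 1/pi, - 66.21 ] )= [-66.21, 1/pi,sqrt (7 )/7, E , pi,41]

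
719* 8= 5752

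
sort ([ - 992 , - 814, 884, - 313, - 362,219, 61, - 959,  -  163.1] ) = [ - 992,  -  959,-814, - 362, - 313,-163.1 , 61, 219, 884 ]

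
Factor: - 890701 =-7^1*19^1*37^1 * 181^1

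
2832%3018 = 2832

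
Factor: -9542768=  - 2^4*596423^1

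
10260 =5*2052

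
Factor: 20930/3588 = 35/6 = 2^( - 1) *3^( - 1 )*5^1*7^1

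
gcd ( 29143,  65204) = 1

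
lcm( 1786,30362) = 30362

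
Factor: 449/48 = 2^ (  -  4)*3^(  -  1 )* 449^1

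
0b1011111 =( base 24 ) 3n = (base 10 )95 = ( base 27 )3e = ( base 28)3B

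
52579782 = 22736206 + 29843576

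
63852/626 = 102= 102.00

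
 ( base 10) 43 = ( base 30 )1D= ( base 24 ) 1J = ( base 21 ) 21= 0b101011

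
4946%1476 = 518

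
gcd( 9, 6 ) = 3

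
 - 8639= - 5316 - 3323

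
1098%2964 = 1098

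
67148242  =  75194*893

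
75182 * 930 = 69919260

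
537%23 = 8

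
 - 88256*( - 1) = 88256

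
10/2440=1/244 = 0.00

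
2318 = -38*( - 61)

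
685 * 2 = 1370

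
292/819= 292/819= 0.36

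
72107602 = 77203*934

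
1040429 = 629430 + 410999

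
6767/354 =19+ 41/354 = 19.12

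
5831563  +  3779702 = 9611265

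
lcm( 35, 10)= 70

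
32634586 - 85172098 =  - 52537512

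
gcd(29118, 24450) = 6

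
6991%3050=891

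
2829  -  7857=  - 5028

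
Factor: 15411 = 3^1*11^1*467^1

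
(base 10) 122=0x7A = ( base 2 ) 1111010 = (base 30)42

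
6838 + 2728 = 9566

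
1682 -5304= - 3622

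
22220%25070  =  22220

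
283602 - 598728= - 315126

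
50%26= 24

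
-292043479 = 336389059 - 628432538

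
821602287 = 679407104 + 142195183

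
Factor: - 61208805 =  - 3^1*5^1*7^1*47^1*79^1*157^1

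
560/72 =7+7/9 = 7.78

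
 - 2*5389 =  -  10778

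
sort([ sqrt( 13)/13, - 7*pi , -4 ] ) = [ - 7*pi,-4,sqrt( 13)/13] 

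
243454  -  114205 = 129249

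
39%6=3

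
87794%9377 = 3401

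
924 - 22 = 902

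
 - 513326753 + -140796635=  - 654123388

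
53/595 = 53/595 = 0.09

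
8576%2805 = 161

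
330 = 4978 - 4648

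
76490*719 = 54996310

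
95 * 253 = 24035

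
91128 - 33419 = 57709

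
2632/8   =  329 =329.00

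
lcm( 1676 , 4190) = 8380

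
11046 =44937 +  - 33891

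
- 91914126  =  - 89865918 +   -  2048208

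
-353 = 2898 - 3251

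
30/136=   15/68 = 0.22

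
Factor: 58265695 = 5^1 *127^1 * 91757^1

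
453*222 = 100566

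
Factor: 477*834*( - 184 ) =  - 73198512 = - 2^4 * 3^3*23^1*53^1* 139^1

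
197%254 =197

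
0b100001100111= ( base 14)AD9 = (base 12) 12b3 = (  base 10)2151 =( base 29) 2g5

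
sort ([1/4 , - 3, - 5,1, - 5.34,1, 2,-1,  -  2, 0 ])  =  [-5.34,- 5, - 3,-2,-1, 0, 1/4,1,1,2 ]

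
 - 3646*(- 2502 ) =9122292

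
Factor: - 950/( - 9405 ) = 2^1*3^( - 2 )*5^1*11^ (-1 )=10/99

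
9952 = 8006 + 1946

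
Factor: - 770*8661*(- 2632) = 2^4*3^1*  5^1*7^2*11^1*47^1*2887^1  =  17552729040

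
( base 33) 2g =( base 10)82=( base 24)3A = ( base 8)122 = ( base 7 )145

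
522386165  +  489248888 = 1011635053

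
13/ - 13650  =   - 1/1050 = - 0.00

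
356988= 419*852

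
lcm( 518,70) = 2590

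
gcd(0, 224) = 224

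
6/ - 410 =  - 3/205 =-  0.01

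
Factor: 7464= 2^3*3^1 * 311^1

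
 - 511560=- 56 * 9135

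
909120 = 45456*20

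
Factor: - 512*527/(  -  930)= 4352/15 =2^8 *3^ (  -  1 )*5^(-1)*17^1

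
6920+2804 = 9724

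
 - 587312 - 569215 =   -  1156527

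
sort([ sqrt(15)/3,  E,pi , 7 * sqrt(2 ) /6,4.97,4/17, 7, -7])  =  [ - 7,4/17,sqrt(  15 ) /3,7*sqrt( 2 ) /6,E, pi, 4.97,7] 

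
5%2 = 1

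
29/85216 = 29/85216 = 0.00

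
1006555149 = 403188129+603367020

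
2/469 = 2/469 =0.00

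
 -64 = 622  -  686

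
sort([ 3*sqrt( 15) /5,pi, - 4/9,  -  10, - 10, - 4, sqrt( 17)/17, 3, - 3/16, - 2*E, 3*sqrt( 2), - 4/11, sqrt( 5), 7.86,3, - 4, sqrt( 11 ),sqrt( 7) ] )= [ -10  , - 10, - 2*E, - 4 , - 4, - 4/9, - 4/11, - 3/16, sqrt( 17) /17, sqrt( 5 ) , 3*sqrt(15 )/5 , sqrt( 7),3, 3, pi, sqrt( 11),  3*sqrt( 2 ), 7.86 ]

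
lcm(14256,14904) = 327888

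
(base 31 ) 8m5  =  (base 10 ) 8375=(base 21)IKH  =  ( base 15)2735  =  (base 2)10000010110111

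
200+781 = 981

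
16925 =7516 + 9409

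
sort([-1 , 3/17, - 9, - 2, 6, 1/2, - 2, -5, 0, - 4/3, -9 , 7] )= [ - 9, - 9, - 5, - 2, - 2, - 4/3,-1, 0, 3/17, 1/2,6, 7] 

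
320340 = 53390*6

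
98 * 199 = 19502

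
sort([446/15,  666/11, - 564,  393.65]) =[  -  564, 446/15,  666/11,  393.65]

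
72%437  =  72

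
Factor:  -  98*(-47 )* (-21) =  - 2^1*3^1*7^3*47^1= - 96726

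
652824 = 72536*9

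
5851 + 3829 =9680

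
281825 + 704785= 986610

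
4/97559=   4/97559 = 0.00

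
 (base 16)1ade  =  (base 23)D01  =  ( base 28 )8LI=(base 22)E4E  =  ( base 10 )6878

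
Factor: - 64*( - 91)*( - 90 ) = - 524160 =- 2^7*3^2*5^1*7^1*13^1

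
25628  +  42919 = 68547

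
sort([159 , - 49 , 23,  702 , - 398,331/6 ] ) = [ - 398,-49, 23 , 331/6, 159  ,  702] 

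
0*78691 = 0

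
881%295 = 291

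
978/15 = 65 + 1/5 = 65.20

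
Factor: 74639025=3^2*5^2*23^1*14423^1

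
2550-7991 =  - 5441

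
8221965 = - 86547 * ( - 95) 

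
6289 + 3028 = 9317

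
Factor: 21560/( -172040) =-7^2*17^( - 1 )* 23^(-1 ) = -49/391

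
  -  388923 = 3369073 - 3757996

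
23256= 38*612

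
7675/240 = 31+47/48=31.98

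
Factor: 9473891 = 7^1* 151^1*8963^1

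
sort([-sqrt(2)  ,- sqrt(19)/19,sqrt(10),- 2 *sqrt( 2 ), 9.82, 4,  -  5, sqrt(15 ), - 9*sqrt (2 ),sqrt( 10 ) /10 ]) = [-9*sqrt (2 ), - 5 ,-2*sqrt(2 ),-sqrt( 2),-sqrt( 19)/19,sqrt(10)/10, sqrt(10 ), sqrt (15), 4, 9.82 ] 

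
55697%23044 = 9609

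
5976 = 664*9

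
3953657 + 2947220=6900877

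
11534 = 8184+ 3350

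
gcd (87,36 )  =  3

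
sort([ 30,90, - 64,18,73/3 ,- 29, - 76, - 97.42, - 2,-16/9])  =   [ -97.42, - 76, - 64,-29, - 2, - 16/9, 18,73/3,30, 90] 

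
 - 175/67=-3 + 26/67 = - 2.61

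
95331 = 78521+16810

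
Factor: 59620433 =29^1*929^1 * 2213^1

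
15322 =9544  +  5778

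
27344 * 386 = 10554784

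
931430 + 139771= 1071201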